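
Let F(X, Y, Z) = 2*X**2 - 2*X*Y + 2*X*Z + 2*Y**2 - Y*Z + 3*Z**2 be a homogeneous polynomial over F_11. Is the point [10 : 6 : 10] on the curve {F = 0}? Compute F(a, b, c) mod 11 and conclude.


F(10,6,10) ≡ 9 (mod 11); P is NOT on the curve.

Evaluate F(10, 6, 10) term-by-term (mod 11).
  2*X**2 ↦ 2·100·1·1 = 200
  -2*X*Y ↦ -2·10·6·1 = -120
  2*X*Z ↦ 2·10·1·10 = 200
  2*Y**2 ↦ 2·1·36·1 = 72
  -Y*Z ↦ -1·1·6·10 = -60
  3*Z**2 ↦ 3·1·1·100 = 300
Sum: F(10, 6, 10) = (200) + (-120) + (200) + (72) + (-60) + (300) = 592.
Reducing mod 11: 592 ≡ 9 (mod 11).
Since F(a, b, c) ≡ 9 ≠ 0 (mod 11), P does NOT lie on the curve.


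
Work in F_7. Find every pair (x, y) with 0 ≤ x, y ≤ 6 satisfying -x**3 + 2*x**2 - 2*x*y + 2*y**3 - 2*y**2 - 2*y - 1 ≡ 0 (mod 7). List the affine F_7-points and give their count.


Affine F_7-points: {(0, 5), (1, 0), (1, 2), (1, 6), (2, 1), (5, 4), (6, 4)}; count = 7.

For each of the 49 pairs (x, y) ∈ F_7², evaluate f(x, y) mod 7. Record the zeros.
  x = 0: [0↦6, 1↦4, 2↦3, 3↦1, 4↦3, 5↦0, 6↦4]  zeros at y ∈ {5}
  x = 1: [0↦0, 1↦3, 2↦0, 3↦3, 4↦3, 5↦5, 6↦0]  zeros at y ∈ {0, 2, 6}
  x = 2: [0↦6, 1↦0, 2↦2, 3↦3, 4↦1, 5↦1, 6↦1]  zeros at y ∈ {1}
  x = 3: [0↦4, 1↦3, 2↦3, 3↦2, 4↦5, 5↦3, 6↦1]  zeros at y ∈ ∅
  x = 4: [0↦2, 1↦6, 2↦4, 3↦1, 4↦2, 5↦5, 6↦1]  zeros at y ∈ ∅
  x = 5: [0↦1, 1↦3, 2↦6, 3↦1, 4↦0, 5↦1, 6↦2]  zeros at y ∈ {4}
  x = 6: [0↦2, 1↦2, 2↦3, 3↦3, 4↦0, 5↦6, 6↦5]  zeros at y ∈ {4}
Collecting zeros: affine points = {(0, 5), (1, 0), (1, 2), (1, 6), (2, 1), (5, 4), (6, 4)}.
Total count |C(F_7)_aff| = 7.


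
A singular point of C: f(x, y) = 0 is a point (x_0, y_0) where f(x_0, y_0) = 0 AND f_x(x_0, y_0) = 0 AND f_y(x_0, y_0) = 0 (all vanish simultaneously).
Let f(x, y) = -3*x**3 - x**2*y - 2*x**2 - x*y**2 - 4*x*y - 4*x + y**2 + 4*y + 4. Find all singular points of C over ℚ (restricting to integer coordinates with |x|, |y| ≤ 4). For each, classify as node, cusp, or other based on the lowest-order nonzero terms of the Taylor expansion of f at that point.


Singular points: {(0, -2)}; classification: cusp.

Compute partial derivatives:
  f_x = -9*x**2 - 2*x*y - 4*x - y**2 - 4*y - 4.
  f_y = -x**2 - 2*x*y - 4*x + 2*y + 4.
Scan x_0 ∈ {−4, ..., 4}. For each x_0, f_y(x_0, y) is a polynomial in y; find its integer roots y ∈ {−4, ..., 4}, then test f_x and f at those candidates.
  x = -4: f_y(-4, y) = 10*y + 4; no integer root y with |y| ≤ 4.
  x = -3: f_y(-3, y) = 8*y + 7; no integer root y with |y| ≤ 4.
  x = -2: f_y(-2, y) = 6*y + 8; no integer root y with |y| ≤ 4.
  x = -1: f_y(-1, y) = 4*y + 7; no integer root y with |y| ≤ 4.
  x = 0: f_y(0, y) = 2*y + 4; vanishes at y ∈ {-2}. (0, -2): f_x = 0, f = 0 — SINGULAR.
  x = 1: f_y(1, y) = -1; no integer root y with |y| ≤ 4.
  x = 2: f_y(2, y) = -2*y - 8; vanishes at y ∈ {-4}. (2, -4): f_x = -32 ≠ 0.
  x = 3: f_y(3, y) = -4*y - 17; no integer root y with |y| ≤ 4.
  x = 4: f_y(4, y) = -6*y - 28; no integer root y with |y| ≤ 4.
Only singular point on the grid: (0, -2).
Classify: substitute x = 0 + u, y = -2 + v and expand: f = -3*u**3 - u**2*v - u*v**2 + v**2.
No constant or linear terms (consistent with a singular point). Quadratic part: v**2. Cubic part: -3*u**3 - u**2*v - u*v**2.
The quadratic part v**2 is a perfect square, so there is a single (double) tangent line v = 0, i.e. y = -2. Restricting the cubic part to that line (v = 0) leaves -3*u**3 ≠ 0, so f is not divisible by v and the branch is v² ≈ 3*u**3 to lowest order — this is a cusp.
Classification: cusp.


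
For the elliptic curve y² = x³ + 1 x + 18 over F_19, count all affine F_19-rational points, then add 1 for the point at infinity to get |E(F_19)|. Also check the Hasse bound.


Affine points = {(1, 1), (1, 18), (2, 3), (2, 16), (7, 8), (7, 11), (8, 5), (8, 14), (11, 7), (11, 12), (13, 9), (13, 10), (15, 8), (15, 11), (16, 8), (16, 11), (18, 4), (18, 15)}; affine count = 18; |E(F_19)| = 19.

Discriminant check: Δ ∝ 4a³ + 27b² = 4·1³ + 27·18² = 4·1 + 27·324 ≡ 12 (mod 19). Nonzero ⇒ E is nonsingular.
For each x ∈ F_19, compute rhs = x³ + 1·x + 18 mod 19, then count y ∈ F_19 with y² ≡ rhs.
  x = 0: rhs = 18, matching y values: none (0 points).
  x = 1: rhs = 1, matching y values: 1, 18 (2 points).
  x = 2: rhs = 9, matching y values: 3, 16 (2 points).
  x = 3: rhs = 10, matching y values: none (0 points).
  x = 4: rhs = 10, matching y values: none (0 points).
  x = 5: rhs = 15, matching y values: none (0 points).
  x = 6: rhs = 12, matching y values: none (0 points).
  x = 7: rhs = 7, matching y values: 8, 11 (2 points).
  x = 8: rhs = 6, matching y values: 5, 14 (2 points).
  x = 9: rhs = 15, matching y values: none (0 points).
  x = 10: rhs = 2, matching y values: none (0 points).
  x = 11: rhs = 11, matching y values: 7, 12 (2 points).
  x = 12: rhs = 10, matching y values: none (0 points).
  x = 13: rhs = 5, matching y values: 9, 10 (2 points).
  x = 14: rhs = 2, matching y values: none (0 points).
  x = 15: rhs = 7, matching y values: 8, 11 (2 points).
  x = 16: rhs = 7, matching y values: 8, 11 (2 points).
  x = 17: rhs = 8, matching y values: none (0 points).
  x = 18: rhs = 16, matching y values: 4, 15 (2 points).
Total affine count: 18.
Full point count |E(F_19)| = 18 + 1 = 19.
Hasse bound: |19 − (19+1)| = |-1| = 1 ≤ 2√19 ≈ 8.7178 ✓.


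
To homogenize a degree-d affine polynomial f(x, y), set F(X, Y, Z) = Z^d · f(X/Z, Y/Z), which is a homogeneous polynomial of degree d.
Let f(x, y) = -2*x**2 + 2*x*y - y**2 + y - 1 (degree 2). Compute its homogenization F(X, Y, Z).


F(X, Y, Z) = -2*X**2 + 2*X*Y - Y**2 + Y*Z - Z**2

deg(f) = 2.
Substitute x = X/Z, y = Y/Z into f, then multiply by Z^2.
  monomial -2·x^2·y^0 ↦ -2·X^2·Y^0·Z^0.
  monomial 2·x^1·y^1 ↦ 2·X^1·Y^1·Z^0.
  monomial -1·x^0·y^2 ↦ -1·X^0·Y^2·Z^0.
  monomial 1·x^0·y^1 ↦ 1·X^0·Y^1·Z^1.
  monomial -1·x^0·y^0 ↦ -1·X^0·Y^0·Z^2.
Collecting: F(X, Y, Z) = -2*X**2 + 2*X*Y - Y**2 + Y*Z - Z**2.


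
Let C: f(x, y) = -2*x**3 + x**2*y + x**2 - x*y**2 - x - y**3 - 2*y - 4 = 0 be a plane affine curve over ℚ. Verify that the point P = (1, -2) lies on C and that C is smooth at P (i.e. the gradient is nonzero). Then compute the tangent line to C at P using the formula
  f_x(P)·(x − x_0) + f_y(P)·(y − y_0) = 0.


Tangent line at P: -13*x - 9*y - 5 = 0.

Step 1: f(1, -2) = 0, so P lies on C.
Step 2: partial derivatives
  f_x(x, y) = -6*x**2 + 2*x*y + 2*x - y**2 - 1, f_y(x, y) = x**2 - 2*x*y - 3*y**2 - 2.
  f_x(P) = -13, f_y(P) = -9 (gradient nonzero, so P is smooth).
Step 3: tangent line at P: -13·(x − 1) + -9·(y − -2) = 0.
Expanding: -13*x - 9*y - 5 = 0.


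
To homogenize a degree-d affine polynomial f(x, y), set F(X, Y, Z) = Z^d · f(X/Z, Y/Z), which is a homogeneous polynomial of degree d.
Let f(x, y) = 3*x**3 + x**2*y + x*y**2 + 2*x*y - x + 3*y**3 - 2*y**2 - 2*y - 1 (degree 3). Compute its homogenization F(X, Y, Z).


F(X, Y, Z) = 3*X**3 + X**2*Y + X*Y**2 + 2*X*Y*Z - X*Z**2 + 3*Y**3 - 2*Y**2*Z - 2*Y*Z**2 - Z**3

deg(f) = 3.
Substitute x = X/Z, y = Y/Z into f, then multiply by Z^3.
  monomial 3·x^3·y^0 ↦ 3·X^3·Y^0·Z^0.
  monomial 1·x^2·y^1 ↦ 1·X^2·Y^1·Z^0.
  monomial 1·x^1·y^2 ↦ 1·X^1·Y^2·Z^0.
  monomial 2·x^1·y^1 ↦ 2·X^1·Y^1·Z^1.
  monomial -1·x^1·y^0 ↦ -1·X^1·Y^0·Z^2.
  monomial 3·x^0·y^3 ↦ 3·X^0·Y^3·Z^0.
  monomial -2·x^0·y^2 ↦ -2·X^0·Y^2·Z^1.
  monomial -2·x^0·y^1 ↦ -2·X^0·Y^1·Z^2.
  monomial -1·x^0·y^0 ↦ -1·X^0·Y^0·Z^3.
Collecting: F(X, Y, Z) = 3*X**3 + X**2*Y + X*Y**2 + 2*X*Y*Z - X*Z**2 + 3*Y**3 - 2*Y**2*Z - 2*Y*Z**2 - Z**3.


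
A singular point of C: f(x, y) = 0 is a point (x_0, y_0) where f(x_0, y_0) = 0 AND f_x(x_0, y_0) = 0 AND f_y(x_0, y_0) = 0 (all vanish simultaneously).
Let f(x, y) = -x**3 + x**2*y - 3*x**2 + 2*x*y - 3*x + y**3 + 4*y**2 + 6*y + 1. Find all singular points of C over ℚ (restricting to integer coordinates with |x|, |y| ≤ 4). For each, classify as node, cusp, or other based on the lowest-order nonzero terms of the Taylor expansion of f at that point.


Singular points: {(-1, -1)}; classification: node.

Compute partial derivatives:
  f_x = -3*x**2 + 2*x*y - 6*x + 2*y - 3.
  f_y = x**2 + 2*x + 3*y**2 + 8*y + 6.
Scan x_0 ∈ {−4, ..., 4}. For each x_0, f_y(x_0, y) is a polynomial in y; find its integer roots y ∈ {−4, ..., 4}, then test f_x and f at those candidates.
  x = -4: f_y(-4, y) = 3*y**2 + 8*y + 14; no integer root y with |y| ≤ 4.
  x = -3: f_y(-3, y) = 3*y**2 + 8*y + 9; no integer root y with |y| ≤ 4.
  x = -2: f_y(-2, y) = 3*y**2 + 8*y + 6; no integer root y with |y| ≤ 4.
  x = -1: f_y(-1, y) = 3*y**2 + 8*y + 5; vanishes at y ∈ {-1}. (-1, -1): f_x = 0, f = 0 — SINGULAR.
  x = 0: f_y(0, y) = 3*y**2 + 8*y + 6; no integer root y with |y| ≤ 4.
  x = 1: f_y(1, y) = 3*y**2 + 8*y + 9; no integer root y with |y| ≤ 4.
  x = 2: f_y(2, y) = 3*y**2 + 8*y + 14; no integer root y with |y| ≤ 4.
  x = 3: f_y(3, y) = 3*y**2 + 8*y + 21; no integer root y with |y| ≤ 4.
  x = 4: f_y(4, y) = 3*y**2 + 8*y + 30; no integer root y with |y| ≤ 4.
Only singular point on the grid: (-1, -1).
Classify: substitute x = -1 + u, y = -1 + v and expand: f = -u**3 + u**2*v - u**2 + v**3 + v**2.
No constant or linear terms (consistent with a singular point). Quadratic part: -u**2 + v**2. Cubic part: -u**3 + u**2*v + v**3.
The quadratic part v**2 - u**2 = (v − u)(v + u) splits into two distinct linear factors, so there are two distinct tangent lines y − -1 = ±(x − -1) — this is a node (ordinary double point).
Classification: node.


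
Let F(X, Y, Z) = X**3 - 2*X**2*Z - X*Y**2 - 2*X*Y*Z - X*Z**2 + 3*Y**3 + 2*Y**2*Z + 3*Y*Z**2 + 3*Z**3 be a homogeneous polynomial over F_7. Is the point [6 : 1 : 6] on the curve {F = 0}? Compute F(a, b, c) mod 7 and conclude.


F(6,1,6) ≡ 2 (mod 7); P is NOT on the curve.

Evaluate F(6, 1, 6) term-by-term (mod 7).
  X**3 ↦ 1·216·1·1 = 216
  -2*X**2*Z ↦ -2·36·1·6 = -432
  -X*Y**2 ↦ -1·6·1·1 = -6
  -2*X*Y*Z ↦ -2·6·1·6 = -72
  -X*Z**2 ↦ -1·6·1·36 = -216
  3*Y**3 ↦ 3·1·1·1 = 3
  2*Y**2*Z ↦ 2·1·1·6 = 12
  3*Y*Z**2 ↦ 3·1·1·36 = 108
  3*Z**3 ↦ 3·1·1·216 = 648
Sum: F(6, 1, 6) = (216) + (-432) + (-6) + (-72) + (-216) + (3) + (12) + (108) + (648) = 261.
Reducing mod 7: 261 ≡ 2 (mod 7).
Since F(a, b, c) ≡ 2 ≠ 0 (mod 7), P does NOT lie on the curve.


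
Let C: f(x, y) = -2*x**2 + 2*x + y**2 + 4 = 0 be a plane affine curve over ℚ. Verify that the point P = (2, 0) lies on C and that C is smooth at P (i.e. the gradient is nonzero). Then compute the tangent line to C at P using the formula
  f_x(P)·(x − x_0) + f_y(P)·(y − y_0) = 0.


Tangent line at P: 12 - 6*x = 0.

Step 1: f(2, 0) = 0, so P lies on C.
Step 2: partial derivatives
  f_x(x, y) = 2 - 4*x, f_y(x, y) = 2*y.
  f_x(P) = -6, f_y(P) = 0 (gradient nonzero, so P is smooth).
Step 3: tangent line at P: -6·(x − 2) + 0·(y − 0) = 0.
Expanding: 12 - 6*x = 0.


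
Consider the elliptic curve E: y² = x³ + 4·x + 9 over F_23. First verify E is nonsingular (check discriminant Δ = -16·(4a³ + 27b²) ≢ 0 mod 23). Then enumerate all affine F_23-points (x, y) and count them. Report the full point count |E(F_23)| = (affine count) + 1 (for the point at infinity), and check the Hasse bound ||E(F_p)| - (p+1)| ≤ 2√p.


Affine points = {(0, 3), (0, 20), (2, 5), (2, 18), (3, 5), (3, 18), (5, 4), (5, 19), (7, 9), (7, 14), (8, 1), (8, 22), (11, 2), (11, 21), (13, 2), (13, 21), (14, 7), (14, 16), (16, 11), (16, 12), (18, 5), (18, 18), (20, 4), (20, 19), (21, 4), (21, 19), (22, 2), (22, 21)}; affine count = 28; |E(F_23)| = 29.

Discriminant check: Δ ∝ 4a³ + 27b² = 4·4³ + 27·9² = 4·64 + 27·81 ≡ 5 (mod 23). Nonzero ⇒ E is nonsingular.
For each x ∈ F_23, compute rhs = x³ + 4·x + 9 mod 23, then count y ∈ F_23 with y² ≡ rhs.
  x = 0: rhs = 9, matching y values: 3, 20 (2 points).
  x = 1: rhs = 14, matching y values: none (0 points).
  x = 2: rhs = 2, matching y values: 5, 18 (2 points).
  x = 3: rhs = 2, matching y values: 5, 18 (2 points).
  x = 4: rhs = 20, matching y values: none (0 points).
  x = 5: rhs = 16, matching y values: 4, 19 (2 points).
  x = 6: rhs = 19, matching y values: none (0 points).
  x = 7: rhs = 12, matching y values: 9, 14 (2 points).
  x = 8: rhs = 1, matching y values: 1, 22 (2 points).
  x = 9: rhs = 15, matching y values: none (0 points).
  x = 10: rhs = 14, matching y values: none (0 points).
  x = 11: rhs = 4, matching y values: 2, 21 (2 points).
  x = 12: rhs = 14, matching y values: none (0 points).
  x = 13: rhs = 4, matching y values: 2, 21 (2 points).
  x = 14: rhs = 3, matching y values: 7, 16 (2 points).
  x = 15: rhs = 17, matching y values: none (0 points).
  x = 16: rhs = 6, matching y values: 11, 12 (2 points).
  x = 17: rhs = 22, matching y values: none (0 points).
  x = 18: rhs = 2, matching y values: 5, 18 (2 points).
  x = 19: rhs = 21, matching y values: none (0 points).
  x = 20: rhs = 16, matching y values: 4, 19 (2 points).
  x = 21: rhs = 16, matching y values: 4, 19 (2 points).
  x = 22: rhs = 4, matching y values: 2, 21 (2 points).
Total affine count: 28.
Full point count |E(F_23)| = 28 + 1 = 29.
Hasse bound: |29 − (23+1)| = |5| = 5 ≤ 2√23 ≈ 9.5917 ✓.


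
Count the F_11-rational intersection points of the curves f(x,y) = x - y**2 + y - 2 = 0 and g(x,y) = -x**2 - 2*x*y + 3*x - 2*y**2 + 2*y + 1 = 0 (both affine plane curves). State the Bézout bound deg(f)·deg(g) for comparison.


Common zeros: {(8, 3)}; count = 1; Bézout bound = 4.

deg(f) = 2, deg(g) = 2, so Bézout bound = 4.
Scan x ∈ F_11. For each x, list the y ∈ F_11 with f(x, y) ≡ 0 and those with g(x, y) ≡ 0 (mod 11); the common zeros in that column are the intersection.
  x = 0: f ≡ 0 at y ∈ {5, 7}; g ≡ 0 at y ∈ {3, 9}; common: ∅.
  x = 1: f ≡ 0 at y ∈ ∅; g ≡ 0 at y ∈ ∅; common: ∅.
  x = 2: f ≡ 0 at y ∈ {0, 1}; g ≡ 0 at y ∈ ∅; common: ∅.
  x = 3: f ≡ 0 at y ∈ {4, 8}; g ≡ 0 at y ∈ ∅; common: ∅.
  x = 4: f ≡ 0 at y ∈ {2, 10}; g ≡ 0 at y ∈ {1, 7}; common: ∅.
  x = 5: f ≡ 0 at y ∈ ∅; g ≡ 0 at y ∈ {2, 5}; common: ∅.
  x = 6: f ≡ 0 at y ∈ ∅; g ≡ 0 at y ∈ ∅; common: ∅.
  x = 7: f ≡ 0 at y ∈ ∅; g ≡ 0 at y ∈ {7, 9}; common: ∅.
  x = 8: f ≡ 0 at y ∈ {3, 9}; g ≡ 0 at y ∈ {1, 3}; common: {3}.
  x = 9: f ≡ 0 at y ∈ ∅; g ≡ 0 at y ∈ ∅; common: ∅.
  x = 10: f ≡ 0 at y ∈ {6}; g ≡ 0 at y ∈ {5, 8}; common: ∅.
Collecting: common zeros = {(8, 3)}, so the count is 1.
Comparison with the Bézout bound: 1 ≤ 4 = deg(f)·deg(g), as expected for curves with no common component (the affine F_11-count falls short of the bound because intersections may lie at infinity, over extension fields, or carry multiplicity).


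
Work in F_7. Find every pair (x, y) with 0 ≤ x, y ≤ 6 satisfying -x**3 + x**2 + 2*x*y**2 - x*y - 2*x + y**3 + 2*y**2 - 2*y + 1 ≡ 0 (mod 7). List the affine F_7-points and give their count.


Affine F_7-points: {(2, 0), (3, 2), (5, 4), (5, 6)}; count = 4.

For each of the 49 pairs (x, y) ∈ F_7², evaluate f(x, y) mod 7. Record the zeros.
  x = 0: [0↦1, 1↦2, 2↦6, 3↦5, 4↦5, 5↦5, 6↦4]  zeros at y ∈ ∅
  x = 1: [0↦6, 1↦1, 2↦3, 3↦4, 4↦3, 5↦6, 6↦5]  zeros at y ∈ ∅
  x = 2: [0↦0, 1↦3, 2↦3, 3↦6, 4↦4, 5↦3, 6↦2]  zeros at y ∈ {0}
  x = 3: [0↦5, 1↦2, 2↦0, 3↦5, 4↦2, 5↦4, 6↦3]  zeros at y ∈ {2}
  x = 4: [0↦1, 1↦6, 2↦2, 3↦2, 4↦5, 5↦3, 6↦2]  zeros at y ∈ ∅
  x = 5: [0↦3, 1↦2, 2↦3, 3↦5, 4↦0, 5↦1, 6↦0]  zeros at y ∈ {4, 6}
  x = 6: [0↦5, 1↦5, 2↦4, 3↦1, 4↦2, 5↦6, 6↦5]  zeros at y ∈ ∅
Collecting zeros: affine points = {(2, 0), (3, 2), (5, 4), (5, 6)}.
Total count |C(F_7)_aff| = 4.


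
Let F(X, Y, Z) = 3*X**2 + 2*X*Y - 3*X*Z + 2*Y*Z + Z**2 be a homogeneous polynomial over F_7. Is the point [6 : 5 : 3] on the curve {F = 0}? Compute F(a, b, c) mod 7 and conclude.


F(6,5,3) ≡ 6 (mod 7); P is NOT on the curve.

Evaluate F(6, 5, 3) term-by-term (mod 7).
  3*X**2 ↦ 3·36·1·1 = 108
  2*X*Y ↦ 2·6·5·1 = 60
  -3*X*Z ↦ -3·6·1·3 = -54
  2*Y*Z ↦ 2·1·5·3 = 30
  Z**2 ↦ 1·1·1·9 = 9
Sum: F(6, 5, 3) = (108) + (60) + (-54) + (30) + (9) = 153.
Reducing mod 7: 153 ≡ 6 (mod 7).
Since F(a, b, c) ≡ 6 ≠ 0 (mod 7), P does NOT lie on the curve.


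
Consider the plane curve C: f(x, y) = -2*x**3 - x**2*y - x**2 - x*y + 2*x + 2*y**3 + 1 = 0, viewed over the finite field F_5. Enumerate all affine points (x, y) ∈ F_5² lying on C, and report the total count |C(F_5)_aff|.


Affine F_5-points: {(0, 3), (1, 0), (1, 1), (1, 4), (2, 0), (4, 0)}; count = 6.

For each of the 25 pairs (x, y) ∈ F_5², evaluate f(x, y) mod 5. Record the zeros.
  x = 0: [0↦1, 1↦3, 2↦2, 3↦0, 4↦4]  zeros at y ∈ {3}
  x = 1: [0↦0, 1↦0, 2↦2, 3↦3, 4↦0]  zeros at y ∈ {0, 1, 4}
  x = 2: [0↦0, 1↦1, 2↦4, 3↦1, 4↦4]  zeros at y ∈ {0}
  x = 3: [0↦4, 1↦4, 2↦1, 3↦2, 4↦4]  zeros at y ∈ ∅
  x = 4: [0↦0, 1↦2, 2↦1, 3↦4, 4↦3]  zeros at y ∈ {0}
Collecting zeros: affine points = {(0, 3), (1, 0), (1, 1), (1, 4), (2, 0), (4, 0)}.
Total count |C(F_5)_aff| = 6.


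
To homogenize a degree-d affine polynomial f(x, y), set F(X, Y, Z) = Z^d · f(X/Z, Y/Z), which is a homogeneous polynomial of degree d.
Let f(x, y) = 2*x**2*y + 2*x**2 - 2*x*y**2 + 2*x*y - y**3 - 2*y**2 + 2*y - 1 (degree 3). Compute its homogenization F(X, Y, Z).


F(X, Y, Z) = 2*X**2*Y + 2*X**2*Z - 2*X*Y**2 + 2*X*Y*Z - Y**3 - 2*Y**2*Z + 2*Y*Z**2 - Z**3

deg(f) = 3.
Substitute x = X/Z, y = Y/Z into f, then multiply by Z^3.
  monomial 2·x^2·y^1 ↦ 2·X^2·Y^1·Z^0.
  monomial 2·x^2·y^0 ↦ 2·X^2·Y^0·Z^1.
  monomial -2·x^1·y^2 ↦ -2·X^1·Y^2·Z^0.
  monomial 2·x^1·y^1 ↦ 2·X^1·Y^1·Z^1.
  monomial -1·x^0·y^3 ↦ -1·X^0·Y^3·Z^0.
  monomial -2·x^0·y^2 ↦ -2·X^0·Y^2·Z^1.
  monomial 2·x^0·y^1 ↦ 2·X^0·Y^1·Z^2.
  monomial -1·x^0·y^0 ↦ -1·X^0·Y^0·Z^3.
Collecting: F(X, Y, Z) = 2*X**2*Y + 2*X**2*Z - 2*X*Y**2 + 2*X*Y*Z - Y**3 - 2*Y**2*Z + 2*Y*Z**2 - Z**3.


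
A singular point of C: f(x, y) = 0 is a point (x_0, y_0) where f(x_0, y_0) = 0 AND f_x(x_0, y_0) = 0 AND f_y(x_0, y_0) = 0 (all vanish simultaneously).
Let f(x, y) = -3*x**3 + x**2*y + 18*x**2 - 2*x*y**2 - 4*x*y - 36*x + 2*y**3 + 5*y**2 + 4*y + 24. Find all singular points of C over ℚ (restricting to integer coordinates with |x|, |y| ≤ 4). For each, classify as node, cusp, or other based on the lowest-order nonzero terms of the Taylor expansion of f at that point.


Singular points: {(2, 0)}; classification: cusp.

Compute partial derivatives:
  f_x = -9*x**2 + 2*x*y + 36*x - 2*y**2 - 4*y - 36.
  f_y = x**2 - 4*x*y - 4*x + 6*y**2 + 10*y + 4.
Scan x_0 ∈ {−4, ..., 4}. For each x_0, f_y(x_0, y) is a polynomial in y; find its integer roots y ∈ {−4, ..., 4}, then test f_x and f at those candidates.
  x = -4: f_y(-4, y) = 6*y**2 + 26*y + 36; no integer root y with |y| ≤ 4.
  x = -3: f_y(-3, y) = 6*y**2 + 22*y + 25; no integer root y with |y| ≤ 4.
  x = -2: f_y(-2, y) = 6*y**2 + 18*y + 16; no integer root y with |y| ≤ 4.
  x = -1: f_y(-1, y) = 6*y**2 + 14*y + 9; no integer root y with |y| ≤ 4.
  x = 0: f_y(0, y) = 6*y**2 + 10*y + 4; vanishes at y ∈ {-1}. (0, -1): f_x = -34 ≠ 0.
  x = 1: f_y(1, y) = 6*y**2 + 6*y + 1; no integer root y with |y| ≤ 4.
  x = 2: f_y(2, y) = 6*y**2 + 2*y; vanishes at y ∈ {0}. (2, 0): f_x = 0, f = 0 — SINGULAR.
  x = 3: f_y(3, y) = 6*y**2 - 2*y + 1; no integer root y with |y| ≤ 4.
  x = 4: f_y(4, y) = 6*y**2 - 6*y + 4; no integer root y with |y| ≤ 4.
Only singular point on the grid: (2, 0).
Classify: substitute x = 2 + u, y = 0 + v and expand: f = -3*u**3 + u**2*v - 2*u*v**2 + 2*v**3 + v**2.
No constant or linear terms (consistent with a singular point). Quadratic part: v**2. Cubic part: -3*u**3 + u**2*v - 2*u*v**2 + 2*v**3.
The quadratic part v**2 is a perfect square, so there is a single (double) tangent line v = 0, i.e. y = 0. Restricting the cubic part to that line (v = 0) leaves -3*u**3 ≠ 0, so f is not divisible by v and the branch is v² ≈ 3*u**3 to lowest order — this is a cusp.
Classification: cusp.


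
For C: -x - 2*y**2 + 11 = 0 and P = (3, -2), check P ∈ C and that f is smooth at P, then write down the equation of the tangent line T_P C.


Tangent line at P: -x + 8*y + 19 = 0.

Step 1: f(3, -2) = 0, so P lies on C.
Step 2: partial derivatives
  f_x(x, y) = -1, f_y(x, y) = -4*y.
  f_x(P) = -1, f_y(P) = 8 (gradient nonzero, so P is smooth).
Step 3: tangent line at P: -1·(x − 3) + 8·(y − -2) = 0.
Expanding: -x + 8*y + 19 = 0.


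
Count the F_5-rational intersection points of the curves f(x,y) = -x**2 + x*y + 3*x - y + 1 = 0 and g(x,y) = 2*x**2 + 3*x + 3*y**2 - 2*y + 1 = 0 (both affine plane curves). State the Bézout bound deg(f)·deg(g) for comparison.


Common zeros: ∅; count = 0; Bézout bound = 4.

deg(f) = 2, deg(g) = 2, so Bézout bound = 4.
Scan x ∈ F_5. For each x, list the y ∈ F_5 with f(x, y) ≡ 0 and those with g(x, y) ≡ 0 (mod 5); the common zeros in that column are the intersection.
  x = 0: f ≡ 0 at y ∈ {1}; g ≡ 0 at y ∈ ∅; common: ∅.
  x = 1: f ≡ 0 at y ∈ ∅; g ≡ 0 at y ∈ ∅; common: ∅.
  x = 2: f ≡ 0 at y ∈ {2}; g ≡ 0 at y ∈ {0, 4}; common: ∅.
  x = 3: f ≡ 0 at y ∈ {2}; g ≡ 0 at y ∈ ∅; common: ∅.
  x = 4: f ≡ 0 at y ∈ {1}; g ≡ 0 at y ∈ {0, 4}; common: ∅.
Collecting: common zeros = ∅, so the count is 0.
Comparison with the Bézout bound: 0 ≤ 4 = deg(f)·deg(g), as expected for curves with no common component (the affine F_5-count falls short of the bound because intersections may lie at infinity, over extension fields, or carry multiplicity).


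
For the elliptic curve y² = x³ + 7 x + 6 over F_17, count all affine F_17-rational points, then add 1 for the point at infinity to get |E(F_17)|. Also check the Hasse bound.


Affine points = {(4, 8), (4, 9), (5, 8), (5, 9), (6, 3), (6, 14), (8, 8), (8, 9), (9, 4), (9, 13), (12, 4), (12, 13), (13, 4), (13, 13), (14, 3), (14, 14), (15, 1), (15, 16), (16, 7), (16, 10)}; affine count = 20; |E(F_17)| = 21.

Discriminant check: Δ ∝ 4a³ + 27b² = 4·7³ + 27·6² = 4·343 + 27·36 ≡ 15 (mod 17). Nonzero ⇒ E is nonsingular.
For each x ∈ F_17, compute rhs = x³ + 7·x + 6 mod 17, then count y ∈ F_17 with y² ≡ rhs.
  x = 0: rhs = 6, matching y values: none (0 points).
  x = 1: rhs = 14, matching y values: none (0 points).
  x = 2: rhs = 11, matching y values: none (0 points).
  x = 3: rhs = 3, matching y values: none (0 points).
  x = 4: rhs = 13, matching y values: 8, 9 (2 points).
  x = 5: rhs = 13, matching y values: 8, 9 (2 points).
  x = 6: rhs = 9, matching y values: 3, 14 (2 points).
  x = 7: rhs = 7, matching y values: none (0 points).
  x = 8: rhs = 13, matching y values: 8, 9 (2 points).
  x = 9: rhs = 16, matching y values: 4, 13 (2 points).
  x = 10: rhs = 5, matching y values: none (0 points).
  x = 11: rhs = 3, matching y values: none (0 points).
  x = 12: rhs = 16, matching y values: 4, 13 (2 points).
  x = 13: rhs = 16, matching y values: 4, 13 (2 points).
  x = 14: rhs = 9, matching y values: 3, 14 (2 points).
  x = 15: rhs = 1, matching y values: 1, 16 (2 points).
  x = 16: rhs = 15, matching y values: 7, 10 (2 points).
Total affine count: 20.
Full point count |E(F_17)| = 20 + 1 = 21.
Hasse bound: |21 − (17+1)| = |3| = 3 ≤ 2√17 ≈ 8.2462 ✓.


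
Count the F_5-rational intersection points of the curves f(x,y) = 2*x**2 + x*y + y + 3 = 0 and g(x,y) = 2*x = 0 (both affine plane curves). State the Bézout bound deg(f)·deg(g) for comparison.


Common zeros: {(0, 2)}; count = 1; Bézout bound = 2.

deg(f) = 2, deg(g) = 1, so Bézout bound = 2.
Scan x ∈ F_5. For each x, list the y ∈ F_5 with f(x, y) ≡ 0 and those with g(x, y) ≡ 0 (mod 5); the common zeros in that column are the intersection.
  x = 0: f ≡ 0 at y ∈ {2}; g ≡ 0 at y ∈ {0, 1, 2, 3, 4}; common: {2}.
  x = 1: f ≡ 0 at y ∈ {0}; g ≡ 0 at y ∈ ∅; common: ∅.
  x = 2: f ≡ 0 at y ∈ {3}; g ≡ 0 at y ∈ ∅; common: ∅.
  x = 3: f ≡ 0 at y ∈ {1}; g ≡ 0 at y ∈ ∅; common: ∅.
  x = 4: f ≡ 0 at y ∈ {0, 1, 2, 3, 4}; g ≡ 0 at y ∈ ∅; common: ∅.
Collecting: common zeros = {(0, 2)}, so the count is 1.
Comparison with the Bézout bound: 1 ≤ 2 = deg(f)·deg(g), as expected for curves with no common component (the affine F_5-count falls short of the bound because intersections may lie at infinity, over extension fields, or carry multiplicity).


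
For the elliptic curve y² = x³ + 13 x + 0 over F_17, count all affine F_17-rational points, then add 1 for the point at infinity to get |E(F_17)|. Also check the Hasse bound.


Affine points = {(0, 0), (2, 0), (3, 7), (3, 10), (7, 3), (7, 14), (8, 2), (8, 15), (9, 8), (9, 9), (10, 5), (10, 12), (14, 6), (14, 11), (15, 0)}; affine count = 15; |E(F_17)| = 16.

Discriminant check: Δ ∝ 4a³ + 27b² = 4·13³ + 27·0² = 4·2197 + 27·0 ≡ 16 (mod 17). Nonzero ⇒ E is nonsingular.
For each x ∈ F_17, compute rhs = x³ + 13·x + 0 mod 17, then count y ∈ F_17 with y² ≡ rhs.
  x = 0: rhs = 0, matching y values: 0 (1 points).
  x = 1: rhs = 14, matching y values: none (0 points).
  x = 2: rhs = 0, matching y values: 0 (1 points).
  x = 3: rhs = 15, matching y values: 7, 10 (2 points).
  x = 4: rhs = 14, matching y values: none (0 points).
  x = 5: rhs = 3, matching y values: none (0 points).
  x = 6: rhs = 5, matching y values: none (0 points).
  x = 7: rhs = 9, matching y values: 3, 14 (2 points).
  x = 8: rhs = 4, matching y values: 2, 15 (2 points).
  x = 9: rhs = 13, matching y values: 8, 9 (2 points).
  x = 10: rhs = 8, matching y values: 5, 12 (2 points).
  x = 11: rhs = 12, matching y values: none (0 points).
  x = 12: rhs = 14, matching y values: none (0 points).
  x = 13: rhs = 3, matching y values: none (0 points).
  x = 14: rhs = 2, matching y values: 6, 11 (2 points).
  x = 15: rhs = 0, matching y values: 0 (1 points).
  x = 16: rhs = 3, matching y values: none (0 points).
Total affine count: 15.
Full point count |E(F_17)| = 15 + 1 = 16.
Hasse bound: |16 − (17+1)| = |-2| = 2 ≤ 2√17 ≈ 8.2462 ✓.


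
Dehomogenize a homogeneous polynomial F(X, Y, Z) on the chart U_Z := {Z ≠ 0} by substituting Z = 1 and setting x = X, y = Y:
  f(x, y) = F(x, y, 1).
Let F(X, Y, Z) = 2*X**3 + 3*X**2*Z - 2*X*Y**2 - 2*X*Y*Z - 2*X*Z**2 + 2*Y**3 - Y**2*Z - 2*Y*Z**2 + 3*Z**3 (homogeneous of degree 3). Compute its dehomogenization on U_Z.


f(x, y) = 2*x**3 + 3*x**2 - 2*x*y**2 - 2*x*y - 2*x + 2*y**3 - y**2 - 2*y + 3

On U_Z we set Z = 1. Each monomial c·X^i·Y^j·Z^k in F becomes c·x^i·y^j·1^k = c·x^i·y^j.
Substituting Z = 1: F(X, Y, 1) = 2*x**3 + 3*x**2 - 2*x*y**2 - 2*x*y - 2*x + 2*y**3 - y**2 - 2*y + 3.
Note: deg(f) ≤ deg(F) = 3; strict inequality happens when F is divisible by Z (lost terms).


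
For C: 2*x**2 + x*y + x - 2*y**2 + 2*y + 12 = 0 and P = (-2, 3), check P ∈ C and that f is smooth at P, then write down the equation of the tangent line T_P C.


Tangent line at P: -4*x - 12*y + 28 = 0.

Step 1: f(-2, 3) = 0, so P lies on C.
Step 2: partial derivatives
  f_x(x, y) = 4*x + y + 1, f_y(x, y) = x - 4*y + 2.
  f_x(P) = -4, f_y(P) = -12 (gradient nonzero, so P is smooth).
Step 3: tangent line at P: -4·(x − -2) + -12·(y − 3) = 0.
Expanding: -4*x - 12*y + 28 = 0.


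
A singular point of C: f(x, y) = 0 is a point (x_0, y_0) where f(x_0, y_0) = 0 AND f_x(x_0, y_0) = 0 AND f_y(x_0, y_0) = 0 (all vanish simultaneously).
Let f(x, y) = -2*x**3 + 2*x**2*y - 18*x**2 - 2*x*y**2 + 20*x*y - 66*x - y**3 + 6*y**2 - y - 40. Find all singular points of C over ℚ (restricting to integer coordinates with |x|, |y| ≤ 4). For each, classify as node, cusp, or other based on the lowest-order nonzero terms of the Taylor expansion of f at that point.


Singular points: {(-2, 3)}; classification: cusp.

Compute partial derivatives:
  f_x = -6*x**2 + 4*x*y - 36*x - 2*y**2 + 20*y - 66.
  f_y = 2*x**2 - 4*x*y + 20*x - 3*y**2 + 12*y - 1.
Scan x_0 ∈ {−4, ..., 4}. For each x_0, f_y(x_0, y) is a polynomial in y; find its integer roots y ∈ {−4, ..., 4}, then test f_x and f at those candidates.
  x = -4: f_y(-4, y) = -3*y**2 + 28*y - 49; no integer root y with |y| ≤ 4.
  x = -3: f_y(-3, y) = -3*y**2 + 24*y - 43; no integer root y with |y| ≤ 4.
  x = -2: f_y(-2, y) = -3*y**2 + 20*y - 33; vanishes at y ∈ {3}. (-2, 3): f_x = 0, f = 0 — SINGULAR.
  x = -1: f_y(-1, y) = -3*y**2 + 16*y - 19; no integer root y with |y| ≤ 4.
  x = 0: f_y(0, y) = -3*y**2 + 12*y - 1; no integer root y with |y| ≤ 4.
  x = 1: f_y(1, y) = -3*y**2 + 8*y + 21; no integer root y with |y| ≤ 4.
  x = 2: f_y(2, y) = -3*y**2 + 4*y + 47; no integer root y with |y| ≤ 4.
  x = 3: f_y(3, y) = 77 - 3*y**2; no integer root y with |y| ≤ 4.
  x = 4: f_y(4, y) = -3*y**2 - 4*y + 111; no integer root y with |y| ≤ 4.
Only singular point on the grid: (-2, 3).
Classify: substitute x = -2 + u, y = 3 + v and expand: f = -2*u**3 + 2*u**2*v - 2*u*v**2 - v**3 + v**2.
No constant or linear terms (consistent with a singular point). Quadratic part: v**2. Cubic part: -2*u**3 + 2*u**2*v - 2*u*v**2 - v**3.
The quadratic part v**2 is a perfect square, so there is a single (double) tangent line v = 0, i.e. y = 3. Restricting the cubic part to that line (v = 0) leaves -2*u**3 ≠ 0, so f is not divisible by v and the branch is v² ≈ 2*u**3 to lowest order — this is a cusp.
Classification: cusp.


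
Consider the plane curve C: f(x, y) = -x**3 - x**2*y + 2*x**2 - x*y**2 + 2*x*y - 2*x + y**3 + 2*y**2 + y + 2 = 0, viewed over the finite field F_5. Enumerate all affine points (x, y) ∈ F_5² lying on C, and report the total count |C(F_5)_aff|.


Affine F_5-points: {(0, 2), (0, 3), (1, 1), (2, 1), (3, 1), (4, 3)}; count = 6.

For each of the 25 pairs (x, y) ∈ F_5², evaluate f(x, y) mod 5. Record the zeros.
  x = 0: [0↦2, 1↦1, 2↦0, 3↦0, 4↦2]  zeros at y ∈ {2, 3}
  x = 1: [0↦1, 1↦0, 2↦2, 3↦3, 4↦4]  zeros at y ∈ {1}
  x = 2: [0↦3, 1↦0, 2↦3, 3↦3, 4↦1]  zeros at y ∈ {1}
  x = 3: [0↦2, 1↦0, 2↦2, 3↦4, 4↦2]  zeros at y ∈ {1}
  x = 4: [0↦2, 1↦4, 2↦3, 3↦0, 4↦1]  zeros at y ∈ {3}
Collecting zeros: affine points = {(0, 2), (0, 3), (1, 1), (2, 1), (3, 1), (4, 3)}.
Total count |C(F_5)_aff| = 6.


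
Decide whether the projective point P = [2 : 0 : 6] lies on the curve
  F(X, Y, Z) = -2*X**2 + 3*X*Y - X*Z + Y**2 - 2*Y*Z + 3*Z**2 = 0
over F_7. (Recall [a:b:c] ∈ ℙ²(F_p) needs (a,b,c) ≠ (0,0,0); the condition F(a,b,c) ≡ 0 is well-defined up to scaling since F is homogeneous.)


F(2,0,6) ≡ 4 (mod 7); P is NOT on the curve.

Evaluate F(2, 0, 6) term-by-term (mod 7).
  -2*X**2 ↦ -2·4·1·1 = -8
  3*X*Y ↦ 3·2·0·1 = 0
  -X*Z ↦ -1·2·1·6 = -12
  Y**2 ↦ 1·1·0·1 = 0
  -2*Y*Z ↦ -2·1·0·6 = 0
  3*Z**2 ↦ 3·1·1·36 = 108
Sum: F(2, 0, 6) = (-8) + (0) + (-12) + (0) + (0) + (108) = 88.
Reducing mod 7: 88 ≡ 4 (mod 7).
Since F(a, b, c) ≡ 4 ≠ 0 (mod 7), P does NOT lie on the curve.


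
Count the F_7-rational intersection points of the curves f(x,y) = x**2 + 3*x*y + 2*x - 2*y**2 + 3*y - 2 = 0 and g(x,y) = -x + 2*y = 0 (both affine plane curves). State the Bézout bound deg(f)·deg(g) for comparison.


Common zeros: {(1, 4), (6, 3)}; count = 2; Bézout bound = 2.

deg(f) = 2, deg(g) = 1, so Bézout bound = 2.
Scan x ∈ F_7. For each x, list the y ∈ F_7 with f(x, y) ≡ 0 and those with g(x, y) ≡ 0 (mod 7); the common zeros in that column are the intersection.
  x = 0: f ≡ 0 at y ∈ {6}; g ≡ 0 at y ∈ {0}; common: ∅.
  x = 1: f ≡ 0 at y ∈ {4, 6}; g ≡ 0 at y ∈ {4}; common: {4}.
  x = 2: f ≡ 0 at y ∈ ∅; g ≡ 0 at y ∈ {1}; common: ∅.
  x = 3: f ≡ 0 at y ∈ ∅; g ≡ 0 at y ∈ {5}; common: ∅.
  x = 4: f ≡ 0 at y ∈ {1, 3}; g ≡ 0 at y ∈ {2}; common: ∅.
  x = 5: f ≡ 0 at y ∈ {1}; g ≡ 0 at y ∈ {6}; common: ∅.
  x = 6: f ≡ 0 at y ∈ {3, 4}; g ≡ 0 at y ∈ {3}; common: {3}.
Collecting: common zeros = {(1, 4), (6, 3)}, so the count is 2.
Comparison with the Bézout bound: 2 ≤ 2 = deg(f)·deg(g), as expected for curves with no common component (the bound is attained).


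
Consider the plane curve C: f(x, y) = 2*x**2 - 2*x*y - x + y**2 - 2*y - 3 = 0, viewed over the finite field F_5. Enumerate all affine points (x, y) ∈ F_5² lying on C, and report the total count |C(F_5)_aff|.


Affine F_5-points: {(0, 3), (0, 4), (1, 1), (1, 3), (2, 2), (2, 4), (3, 1), (3, 2), (4, 0)}; count = 9.

For each of the 25 pairs (x, y) ∈ F_5², evaluate f(x, y) mod 5. Record the zeros.
  x = 0: [0↦2, 1↦1, 2↦2, 3↦0, 4↦0]  zeros at y ∈ {3, 4}
  x = 1: [0↦3, 1↦0, 2↦4, 3↦0, 4↦3]  zeros at y ∈ {1, 3}
  x = 2: [0↦3, 1↦3, 2↦0, 3↦4, 4↦0]  zeros at y ∈ {2, 4}
  x = 3: [0↦2, 1↦0, 2↦0, 3↦2, 4↦1]  zeros at y ∈ {1, 2}
  x = 4: [0↦0, 1↦1, 2↦4, 3↦4, 4↦1]  zeros at y ∈ {0}
Collecting zeros: affine points = {(0, 3), (0, 4), (1, 1), (1, 3), (2, 2), (2, 4), (3, 1), (3, 2), (4, 0)}.
Total count |C(F_5)_aff| = 9.


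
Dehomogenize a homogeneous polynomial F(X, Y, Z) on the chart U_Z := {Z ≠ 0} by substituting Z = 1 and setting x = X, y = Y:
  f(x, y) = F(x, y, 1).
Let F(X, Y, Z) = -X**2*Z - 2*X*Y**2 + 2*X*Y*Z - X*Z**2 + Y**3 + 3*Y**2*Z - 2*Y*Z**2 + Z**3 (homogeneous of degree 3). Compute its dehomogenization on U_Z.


f(x, y) = -x**2 - 2*x*y**2 + 2*x*y - x + y**3 + 3*y**2 - 2*y + 1

On U_Z we set Z = 1. Each monomial c·X^i·Y^j·Z^k in F becomes c·x^i·y^j·1^k = c·x^i·y^j.
Substituting Z = 1: F(X, Y, 1) = -x**2 - 2*x*y**2 + 2*x*y - x + y**3 + 3*y**2 - 2*y + 1.
Note: deg(f) ≤ deg(F) = 3; strict inequality happens when F is divisible by Z (lost terms).


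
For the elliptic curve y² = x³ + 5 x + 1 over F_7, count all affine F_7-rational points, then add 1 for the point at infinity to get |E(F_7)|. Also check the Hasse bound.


Affine points = {(0, 1), (0, 6), (1, 0), (3, 1), (3, 6), (4, 1), (4, 6), (5, 2), (5, 5), (6, 3), (6, 4)}; affine count = 11; |E(F_7)| = 12.

Discriminant check: Δ ∝ 4a³ + 27b² = 4·5³ + 27·1² = 4·125 + 27·1 ≡ 2 (mod 7). Nonzero ⇒ E is nonsingular.
For each x ∈ F_7, compute rhs = x³ + 5·x + 1 mod 7, then count y ∈ F_7 with y² ≡ rhs.
  x = 0: rhs = 1, matching y values: 1, 6 (2 points).
  x = 1: rhs = 0, matching y values: 0 (1 points).
  x = 2: rhs = 5, matching y values: none (0 points).
  x = 3: rhs = 1, matching y values: 1, 6 (2 points).
  x = 4: rhs = 1, matching y values: 1, 6 (2 points).
  x = 5: rhs = 4, matching y values: 2, 5 (2 points).
  x = 6: rhs = 2, matching y values: 3, 4 (2 points).
Total affine count: 11.
Full point count |E(F_7)| = 11 + 1 = 12.
Hasse bound: |12 − (7+1)| = |4| = 4 ≤ 2√7 ≈ 5.2915 ✓.


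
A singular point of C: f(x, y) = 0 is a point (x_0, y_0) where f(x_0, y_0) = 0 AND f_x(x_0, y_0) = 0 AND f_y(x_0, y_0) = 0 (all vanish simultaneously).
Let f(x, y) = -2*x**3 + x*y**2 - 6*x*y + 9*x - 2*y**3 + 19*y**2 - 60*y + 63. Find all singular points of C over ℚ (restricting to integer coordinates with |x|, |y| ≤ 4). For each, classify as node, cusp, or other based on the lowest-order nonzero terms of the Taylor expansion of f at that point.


Singular points: {(0, 3)}; classification: cusp.

Compute partial derivatives:
  f_x = -6*x**2 + y**2 - 6*y + 9.
  f_y = 2*x*y - 6*x - 6*y**2 + 38*y - 60.
Scan x_0 ∈ {−4, ..., 4}. For each x_0, f_y(x_0, y) is a polynomial in y; find its integer roots y ∈ {−4, ..., 4}, then test f_x and f at those candidates.
  x = -4: f_y(-4, y) = -6*y**2 + 30*y - 36; vanishes at y ∈ {2, 3}. (-4, 2): f_x = -95 ≠ 0; (-4, 3): f_x = -96 ≠ 0.
  x = -3: f_y(-3, y) = -6*y**2 + 32*y - 42; vanishes at y ∈ {3}. (-3, 3): f_x = -54 ≠ 0.
  x = -2: f_y(-2, y) = -6*y**2 + 34*y - 48; vanishes at y ∈ {3}. (-2, 3): f_x = -24 ≠ 0.
  x = -1: f_y(-1, y) = -6*y**2 + 36*y - 54; vanishes at y ∈ {3}. (-1, 3): f_x = -6 ≠ 0.
  x = 0: f_y(0, y) = -6*y**2 + 38*y - 60; vanishes at y ∈ {3}. (0, 3): f_x = 0, f = 0 — SINGULAR.
  x = 1: f_y(1, y) = -6*y**2 + 40*y - 66; vanishes at y ∈ {3}. (1, 3): f_x = -6 ≠ 0.
  x = 2: f_y(2, y) = -6*y**2 + 42*y - 72; vanishes at y ∈ {3, 4}. (2, 3): f_x = -24 ≠ 0; (2, 4): f_x = -23 ≠ 0.
  x = 3: f_y(3, y) = -6*y**2 + 44*y - 78; vanishes at y ∈ {3}. (3, 3): f_x = -54 ≠ 0.
  x = 4: f_y(4, y) = -6*y**2 + 46*y - 84; vanishes at y ∈ {3}. (4, 3): f_x = -96 ≠ 0.
Only singular point on the grid: (0, 3).
Classify: substitute x = 0 + u, y = 3 + v and expand: f = -2*u**3 + u*v**2 - 2*v**3 + v**2.
No constant or linear terms (consistent with a singular point). Quadratic part: v**2. Cubic part: -2*u**3 + u*v**2 - 2*v**3.
The quadratic part v**2 is a perfect square, so there is a single (double) tangent line v = 0, i.e. y = 3. Restricting the cubic part to that line (v = 0) leaves -2*u**3 ≠ 0, so f is not divisible by v and the branch is v² ≈ 2*u**3 to lowest order — this is a cusp.
Classification: cusp.


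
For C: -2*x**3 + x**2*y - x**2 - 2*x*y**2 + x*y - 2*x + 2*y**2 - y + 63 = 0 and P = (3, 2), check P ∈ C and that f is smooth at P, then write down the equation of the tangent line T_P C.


Tangent line at P: -56*x - 5*y + 178 = 0.

Step 1: f(3, 2) = 0, so P lies on C.
Step 2: partial derivatives
  f_x(x, y) = -6*x**2 + 2*x*y - 2*x - 2*y**2 + y - 2, f_y(x, y) = x**2 - 4*x*y + x + 4*y - 1.
  f_x(P) = -56, f_y(P) = -5 (gradient nonzero, so P is smooth).
Step 3: tangent line at P: -56·(x − 3) + -5·(y − 2) = 0.
Expanding: -56*x - 5*y + 178 = 0.


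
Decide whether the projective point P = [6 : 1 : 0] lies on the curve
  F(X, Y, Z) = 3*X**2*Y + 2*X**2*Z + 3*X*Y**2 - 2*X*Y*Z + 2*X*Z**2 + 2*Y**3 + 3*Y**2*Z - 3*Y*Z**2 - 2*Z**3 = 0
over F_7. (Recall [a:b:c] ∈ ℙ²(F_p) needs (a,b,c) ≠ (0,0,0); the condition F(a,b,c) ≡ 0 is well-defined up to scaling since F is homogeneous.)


F(6,1,0) ≡ 2 (mod 7); P is NOT on the curve.

Evaluate F(6, 1, 0) term-by-term (mod 7).
  3*X**2*Y ↦ 3·36·1·1 = 108
  2*X**2*Z ↦ 2·36·1·0 = 0
  3*X*Y**2 ↦ 3·6·1·1 = 18
  -2*X*Y*Z ↦ -2·6·1·0 = 0
  2*X*Z**2 ↦ 2·6·1·0 = 0
  2*Y**3 ↦ 2·1·1·1 = 2
  3*Y**2*Z ↦ 3·1·1·0 = 0
  -3*Y*Z**2 ↦ -3·1·1·0 = 0
  -2*Z**3 ↦ -2·1·1·0 = 0
Sum: F(6, 1, 0) = (108) + (0) + (18) + (0) + (0) + (2) + (0) + (0) + (0) = 128.
Reducing mod 7: 128 ≡ 2 (mod 7).
Since F(a, b, c) ≡ 2 ≠ 0 (mod 7), P does NOT lie on the curve.


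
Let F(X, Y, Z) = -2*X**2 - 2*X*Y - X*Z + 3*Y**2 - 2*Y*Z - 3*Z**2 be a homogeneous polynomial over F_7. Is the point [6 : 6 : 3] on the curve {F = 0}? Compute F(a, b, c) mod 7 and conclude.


F(6,6,3) ≡ 2 (mod 7); P is NOT on the curve.

Evaluate F(6, 6, 3) term-by-term (mod 7).
  -2*X**2 ↦ -2·36·1·1 = -72
  -2*X*Y ↦ -2·6·6·1 = -72
  -X*Z ↦ -1·6·1·3 = -18
  3*Y**2 ↦ 3·1·36·1 = 108
  -2*Y*Z ↦ -2·1·6·3 = -36
  -3*Z**2 ↦ -3·1·1·9 = -27
Sum: F(6, 6, 3) = (-72) + (-72) + (-18) + (108) + (-36) + (-27) = -117.
Reducing mod 7: -117 ≡ 2 (mod 7).
Since F(a, b, c) ≡ 2 ≠ 0 (mod 7), P does NOT lie on the curve.


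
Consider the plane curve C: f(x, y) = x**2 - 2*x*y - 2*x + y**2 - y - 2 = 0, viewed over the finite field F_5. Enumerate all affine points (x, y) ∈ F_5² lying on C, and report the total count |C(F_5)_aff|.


Affine F_5-points: {(0, 2), (0, 4), (1, 1), (1, 2), (3, 1)}; count = 5.

For each of the 25 pairs (x, y) ∈ F_5², evaluate f(x, y) mod 5. Record the zeros.
  x = 0: [0↦3, 1↦3, 2↦0, 3↦4, 4↦0]  zeros at y ∈ {2, 4}
  x = 1: [0↦2, 1↦0, 2↦0, 3↦2, 4↦1]  zeros at y ∈ {1, 2}
  x = 2: [0↦3, 1↦4, 2↦2, 3↦2, 4↦4]  zeros at y ∈ ∅
  x = 3: [0↦1, 1↦0, 2↦1, 3↦4, 4↦4]  zeros at y ∈ {1}
  x = 4: [0↦1, 1↦3, 2↦2, 3↦3, 4↦1]  zeros at y ∈ ∅
Collecting zeros: affine points = {(0, 2), (0, 4), (1, 1), (1, 2), (3, 1)}.
Total count |C(F_5)_aff| = 5.


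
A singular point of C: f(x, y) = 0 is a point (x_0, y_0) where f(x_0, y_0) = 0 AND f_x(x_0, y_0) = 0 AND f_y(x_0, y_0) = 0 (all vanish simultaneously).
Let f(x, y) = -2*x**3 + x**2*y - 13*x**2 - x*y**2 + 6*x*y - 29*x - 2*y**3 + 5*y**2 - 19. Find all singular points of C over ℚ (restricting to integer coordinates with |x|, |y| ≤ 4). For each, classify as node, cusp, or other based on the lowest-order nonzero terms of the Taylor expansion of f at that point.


Singular points: {(-2, 1)}; classification: cusp.

Compute partial derivatives:
  f_x = -6*x**2 + 2*x*y - 26*x - y**2 + 6*y - 29.
  f_y = x**2 - 2*x*y + 6*x - 6*y**2 + 10*y.
Scan x_0 ∈ {−4, ..., 4}. For each x_0, f_y(x_0, y) is a polynomial in y; find its integer roots y ∈ {−4, ..., 4}, then test f_x and f at those candidates.
  x = -4: f_y(-4, y) = -6*y**2 + 18*y - 8; no integer root y with |y| ≤ 4.
  x = -3: f_y(-3, y) = -6*y**2 + 16*y - 9; no integer root y with |y| ≤ 4.
  x = -2: f_y(-2, y) = -6*y**2 + 14*y - 8; vanishes at y ∈ {1}. (-2, 1): f_x = 0, f = 0 — SINGULAR.
  x = -1: f_y(-1, y) = -6*y**2 + 12*y - 5; no integer root y with |y| ≤ 4.
  x = 0: f_y(0, y) = -6*y**2 + 10*y; vanishes at y ∈ {0}. (0, 0): f_x = -29 ≠ 0.
  x = 1: f_y(1, y) = -6*y**2 + 8*y + 7; no integer root y with |y| ≤ 4.
  x = 2: f_y(2, y) = -6*y**2 + 6*y + 16; no integer root y with |y| ≤ 4.
  x = 3: f_y(3, y) = -6*y**2 + 4*y + 27; no integer root y with |y| ≤ 4.
  x = 4: f_y(4, y) = -6*y**2 + 2*y + 40; no integer root y with |y| ≤ 4.
Only singular point on the grid: (-2, 1).
Classify: substitute x = -2 + u, y = 1 + v and expand: f = -2*u**3 + u**2*v - u*v**2 - 2*v**3 + v**2.
No constant or linear terms (consistent with a singular point). Quadratic part: v**2. Cubic part: -2*u**3 + u**2*v - u*v**2 - 2*v**3.
The quadratic part v**2 is a perfect square, so there is a single (double) tangent line v = 0, i.e. y = 1. Restricting the cubic part to that line (v = 0) leaves -2*u**3 ≠ 0, so f is not divisible by v and the branch is v² ≈ 2*u**3 to lowest order — this is a cusp.
Classification: cusp.
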